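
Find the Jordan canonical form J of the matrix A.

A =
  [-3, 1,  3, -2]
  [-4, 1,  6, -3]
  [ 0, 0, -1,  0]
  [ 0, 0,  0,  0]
J_2(-1) ⊕ J_1(-1) ⊕ J_1(0)

The characteristic polynomial is
  det(x·I − A) = x^4 + 3*x^3 + 3*x^2 + x = x*(x + 1)^3

Eigenvalues and multiplicities (the geometric multiplicity of λ is n − rank(A − λI), which equals the number of Jordan blocks for λ):
  λ = -1: algebraic multiplicity = 3, geometric multiplicity = 2
  λ = 0: algebraic multiplicity = 1, geometric multiplicity = 1

Determining the block sizes for each eigenvalue:
  λ = -1: 2 blocks summing to 3 forces exactly one block of size 2 and the rest size 1 → block sizes [2, 1]
  λ = 0: one block (gm = 1), so the single block has size am = 1 → block sizes [1]

Assembling the blocks gives a Jordan form
J =
  [-1,  1,  0, 0]
  [ 0, -1,  0, 0]
  [ 0,  0, -1, 0]
  [ 0,  0,  0, 0]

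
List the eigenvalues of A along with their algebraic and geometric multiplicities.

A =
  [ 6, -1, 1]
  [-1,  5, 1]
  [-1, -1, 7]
λ = 6: alg = 3, geom = 1

Step 1 — factor the characteristic polynomial to read off the algebraic multiplicities:
  χ_A(x) = (x - 6)^3

Step 2 — compute geometric multiplicities via the rank-nullity identity g(λ) = n − rank(A − λI):
  rank(A − (6)·I) = 2, so dim ker(A − (6)·I) = n − 2 = 1

Summary:
  λ = 6: algebraic multiplicity = 3, geometric multiplicity = 1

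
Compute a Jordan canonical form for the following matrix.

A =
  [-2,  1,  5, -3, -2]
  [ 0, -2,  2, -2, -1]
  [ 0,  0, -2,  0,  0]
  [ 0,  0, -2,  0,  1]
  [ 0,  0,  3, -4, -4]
J_3(-2) ⊕ J_2(-2)

The characteristic polynomial is
  det(x·I − A) = x^5 + 10*x^4 + 40*x^3 + 80*x^2 + 80*x + 32 = (x + 2)^5

Eigenvalues and multiplicities (the geometric multiplicity of λ is n − rank(A − λI), which equals the number of Jordan blocks for λ):
  λ = -2: algebraic multiplicity = 5, geometric multiplicity = 2

Determining the block sizes for each eigenvalue:
  λ = -2: with am = 5 and gm = 2, the partition is not yet determined (e.g. several partitions of 5 into 2 parts exist). Let N = A − (-2)·I. Computing rank(N^1) = 3, rank(N^2) = 1, rank(N^3) = 0; the number of blocks of size ≥ j is rank(N^{j−1}) − rank(N^j), giving [2, 2, 1]. So we have 1 block(s) of size 3, 1 block(s) of size 2 → block sizes [3, 2]

Assembling the blocks gives a Jordan form
J =
  [-2,  1,  0,  0,  0]
  [ 0, -2,  1,  0,  0]
  [ 0,  0, -2,  0,  0]
  [ 0,  0,  0, -2,  1]
  [ 0,  0,  0,  0, -2]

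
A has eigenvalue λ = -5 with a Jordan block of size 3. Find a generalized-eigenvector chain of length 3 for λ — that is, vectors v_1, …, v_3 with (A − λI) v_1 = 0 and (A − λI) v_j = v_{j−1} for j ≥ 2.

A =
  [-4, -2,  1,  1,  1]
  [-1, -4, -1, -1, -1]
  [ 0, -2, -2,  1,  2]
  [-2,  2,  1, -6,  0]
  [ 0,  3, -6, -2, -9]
A Jordan chain for λ = -5 of length 3:
v_1 = (1, 0, 0, -2, 1)ᵀ
v_2 = (1, -1, 0, -2, 0)ᵀ
v_3 = (1, 0, 0, 0, 0)ᵀ

Let N = A − (-5)·I. We want v_3 with N^3 v_3 = 0 but N^2 v_3 ≠ 0; then v_{j-1} := N · v_j for j = 3, …, 2.

Pick v_3 = (1, 0, 0, 0, 0)ᵀ.
Then v_2 = N · v_3 = (1, -1, 0, -2, 0)ᵀ.
Then v_1 = N · v_2 = (1, 0, 0, -2, 1)ᵀ.

Sanity check: (A − (-5)·I) v_1 = (0, 0, 0, 0, 0)ᵀ = 0. ✓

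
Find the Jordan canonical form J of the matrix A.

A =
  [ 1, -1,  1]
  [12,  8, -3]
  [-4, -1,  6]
J_2(5) ⊕ J_1(5)

The characteristic polynomial is
  det(x·I − A) = x^3 - 15*x^2 + 75*x - 125 = (x - 5)^3

Eigenvalues and multiplicities (the geometric multiplicity of λ is n − rank(A − λI), which equals the number of Jordan blocks for λ):
  λ = 5: algebraic multiplicity = 3, geometric multiplicity = 2

Determining the block sizes for each eigenvalue:
  λ = 5: 2 blocks summing to 3 forces exactly one block of size 2 and the rest size 1 → block sizes [2, 1]

Assembling the blocks gives a Jordan form
J =
  [5, 1, 0]
  [0, 5, 0]
  [0, 0, 5]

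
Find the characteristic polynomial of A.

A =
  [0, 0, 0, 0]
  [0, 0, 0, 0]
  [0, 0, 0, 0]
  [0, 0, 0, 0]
x^4

Expanding det(x·I − A) (e.g. by cofactor expansion or by noting that A is similar to its Jordan form J, which has the same characteristic polynomial as A) gives
  χ_A(x) = x^4
which factors as x^4. The eigenvalues (with algebraic multiplicities) are λ = 0 with multiplicity 4.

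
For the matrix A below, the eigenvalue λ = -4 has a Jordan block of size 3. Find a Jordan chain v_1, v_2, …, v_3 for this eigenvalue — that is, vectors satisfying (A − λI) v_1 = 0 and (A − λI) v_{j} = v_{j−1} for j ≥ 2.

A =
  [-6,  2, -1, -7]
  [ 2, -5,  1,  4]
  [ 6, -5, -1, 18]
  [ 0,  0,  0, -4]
A Jordan chain for λ = -4 of length 3:
v_1 = (2, 0, -4, 0)ᵀ
v_2 = (-2, 2, 6, 0)ᵀ
v_3 = (1, 0, 0, 0)ᵀ

Let N = A − (-4)·I. We want v_3 with N^3 v_3 = 0 but N^2 v_3 ≠ 0; then v_{j-1} := N · v_j for j = 3, …, 2.

Pick v_3 = (1, 0, 0, 0)ᵀ.
Then v_2 = N · v_3 = (-2, 2, 6, 0)ᵀ.
Then v_1 = N · v_2 = (2, 0, -4, 0)ᵀ.

Sanity check: (A − (-4)·I) v_1 = (0, 0, 0, 0)ᵀ = 0. ✓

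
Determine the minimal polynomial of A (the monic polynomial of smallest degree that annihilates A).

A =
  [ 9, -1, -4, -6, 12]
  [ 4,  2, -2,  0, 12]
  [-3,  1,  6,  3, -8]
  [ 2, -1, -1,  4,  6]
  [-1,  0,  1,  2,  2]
x^4 - 19*x^3 + 135*x^2 - 425*x + 500

The characteristic polynomial is χ_A(x) = (x - 5)^3*(x - 4)^2, so the eigenvalues are known. The minimal polynomial is
  m_A(x) = Π_λ (x − λ)^{k_λ}
where k_λ is the size of the *largest* Jordan block for λ (equivalently, the smallest k with (A − λI)^k v = 0 for every generalised eigenvector v of λ).

  λ = 4: largest Jordan block has size 1, contributing (x − 4)
  λ = 5: largest Jordan block has size 3, contributing (x − 5)^3

So m_A(x) = (x - 5)^3*(x - 4) = x^4 - 19*x^3 + 135*x^2 - 425*x + 500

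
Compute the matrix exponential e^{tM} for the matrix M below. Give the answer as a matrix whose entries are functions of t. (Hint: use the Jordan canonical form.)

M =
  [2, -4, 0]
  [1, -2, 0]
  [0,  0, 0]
e^{tM} =
  [2*t + 1, -4*t, 0]
  [t, 1 - 2*t, 0]
  [0, 0, 1]

Strategy: write M = P · J · P⁻¹ where J is a Jordan canonical form, so e^{tM} = P · e^{tJ} · P⁻¹, and e^{tJ} can be computed block-by-block.

M has Jordan form
J =
  [0, 1, 0]
  [0, 0, 0]
  [0, 0, 0]
(up to reordering of blocks).

Per-block formulas:
  For a 2×2 Jordan block J_2(0): exp(t · J_2(0)) = e^(0t)·(I + t·N), where N is the 2×2 nilpotent shift.
  For a 1×1 block at λ = 0: exp(t · [0]) = [e^(0t)].

After assembling e^{tJ} and conjugating by P, we get:

e^{tM} =
  [2*t + 1, -4*t, 0]
  [t, 1 - 2*t, 0]
  [0, 0, 1]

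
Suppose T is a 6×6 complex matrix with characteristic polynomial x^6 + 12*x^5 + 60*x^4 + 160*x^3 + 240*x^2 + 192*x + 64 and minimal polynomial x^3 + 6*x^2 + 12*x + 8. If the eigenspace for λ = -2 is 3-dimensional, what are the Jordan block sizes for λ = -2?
Block sizes for λ = -2: [3, 2, 1]

Step 1 — from the characteristic polynomial, algebraic multiplicity of λ = -2 is 6. From dim ker(T − (-2)·I) = 3, there are exactly 3 Jordan blocks for λ = -2.
Step 2 — from the minimal polynomial, the factor (x + 2)^3 tells us the largest block for λ = -2 has size 3.
Step 3 — with total size 6, 3 blocks, and largest block 3, the block sizes (in nonincreasing order) are [3, 2, 1].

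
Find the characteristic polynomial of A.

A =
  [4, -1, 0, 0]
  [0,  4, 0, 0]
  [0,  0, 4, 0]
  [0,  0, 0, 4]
x^4 - 16*x^3 + 96*x^2 - 256*x + 256

Expanding det(x·I − A) (e.g. by cofactor expansion or by noting that A is similar to its Jordan form J, which has the same characteristic polynomial as A) gives
  χ_A(x) = x^4 - 16*x^3 + 96*x^2 - 256*x + 256
which factors as (x - 4)^4. The eigenvalues (with algebraic multiplicities) are λ = 4 with multiplicity 4.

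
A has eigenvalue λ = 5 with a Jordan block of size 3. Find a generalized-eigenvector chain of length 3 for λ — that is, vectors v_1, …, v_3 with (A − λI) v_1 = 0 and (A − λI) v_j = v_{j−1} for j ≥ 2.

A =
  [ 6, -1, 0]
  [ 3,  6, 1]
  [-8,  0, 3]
A Jordan chain for λ = 5 of length 3:
v_1 = (-2, -2, 8)ᵀ
v_2 = (1, 3, -8)ᵀ
v_3 = (1, 0, 0)ᵀ

Let N = A − (5)·I. We want v_3 with N^3 v_3 = 0 but N^2 v_3 ≠ 0; then v_{j-1} := N · v_j for j = 3, …, 2.

Pick v_3 = (1, 0, 0)ᵀ.
Then v_2 = N · v_3 = (1, 3, -8)ᵀ.
Then v_1 = N · v_2 = (-2, -2, 8)ᵀ.

Sanity check: (A − (5)·I) v_1 = (0, 0, 0)ᵀ = 0. ✓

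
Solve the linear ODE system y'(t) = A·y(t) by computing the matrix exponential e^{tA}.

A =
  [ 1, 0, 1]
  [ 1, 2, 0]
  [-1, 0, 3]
e^{tA} =
  [-t*exp(2*t) + exp(2*t), 0, t*exp(2*t)]
  [-t^2*exp(2*t)/2 + t*exp(2*t), exp(2*t), t^2*exp(2*t)/2]
  [-t*exp(2*t), 0, t*exp(2*t) + exp(2*t)]

Strategy: write A = P · J · P⁻¹ where J is a Jordan canonical form, so e^{tA} = P · e^{tJ} · P⁻¹, and e^{tJ} can be computed block-by-block.

A has Jordan form
J =
  [2, 1, 0]
  [0, 2, 1]
  [0, 0, 2]
(up to reordering of blocks).

Per-block formulas:
  For a 3×3 Jordan block J_3(2): exp(t · J_3(2)) = e^(2t)·(I + t·N + (t^2/2)·N^2), where N is the 3×3 nilpotent shift.

After assembling e^{tJ} and conjugating by P, we get:

e^{tA} =
  [-t*exp(2*t) + exp(2*t), 0, t*exp(2*t)]
  [-t^2*exp(2*t)/2 + t*exp(2*t), exp(2*t), t^2*exp(2*t)/2]
  [-t*exp(2*t), 0, t*exp(2*t) + exp(2*t)]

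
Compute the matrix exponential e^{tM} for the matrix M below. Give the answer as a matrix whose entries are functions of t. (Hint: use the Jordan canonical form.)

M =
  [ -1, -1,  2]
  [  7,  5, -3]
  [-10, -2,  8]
e^{tM} =
  [-t^2*exp(4*t) - 5*t*exp(4*t) + exp(4*t), -t*exp(4*t), t^2*exp(4*t)/2 + 2*t*exp(4*t)]
  [t^2*exp(4*t) + 7*t*exp(4*t), t*exp(4*t) + exp(4*t), -t^2*exp(4*t)/2 - 3*t*exp(4*t)]
  [-2*t^2*exp(4*t) - 10*t*exp(4*t), -2*t*exp(4*t), t^2*exp(4*t) + 4*t*exp(4*t) + exp(4*t)]

Strategy: write M = P · J · P⁻¹ where J is a Jordan canonical form, so e^{tM} = P · e^{tJ} · P⁻¹, and e^{tJ} can be computed block-by-block.

M has Jordan form
J =
  [4, 1, 0]
  [0, 4, 1]
  [0, 0, 4]
(up to reordering of blocks).

Per-block formulas:
  For a 3×3 Jordan block J_3(4): exp(t · J_3(4)) = e^(4t)·(I + t·N + (t^2/2)·N^2), where N is the 3×3 nilpotent shift.

After assembling e^{tJ} and conjugating by P, we get:

e^{tM} =
  [-t^2*exp(4*t) - 5*t*exp(4*t) + exp(4*t), -t*exp(4*t), t^2*exp(4*t)/2 + 2*t*exp(4*t)]
  [t^2*exp(4*t) + 7*t*exp(4*t), t*exp(4*t) + exp(4*t), -t^2*exp(4*t)/2 - 3*t*exp(4*t)]
  [-2*t^2*exp(4*t) - 10*t*exp(4*t), -2*t*exp(4*t), t^2*exp(4*t) + 4*t*exp(4*t) + exp(4*t)]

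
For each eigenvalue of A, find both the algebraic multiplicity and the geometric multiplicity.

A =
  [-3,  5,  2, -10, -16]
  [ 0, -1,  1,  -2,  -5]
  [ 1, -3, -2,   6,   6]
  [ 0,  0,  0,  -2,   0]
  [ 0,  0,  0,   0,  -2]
λ = -2: alg = 5, geom = 3

Step 1 — factor the characteristic polynomial to read off the algebraic multiplicities:
  χ_A(x) = (x + 2)^5

Step 2 — compute geometric multiplicities via the rank-nullity identity g(λ) = n − rank(A − λI):
  rank(A − (-2)·I) = 2, so dim ker(A − (-2)·I) = n − 2 = 3

Summary:
  λ = -2: algebraic multiplicity = 5, geometric multiplicity = 3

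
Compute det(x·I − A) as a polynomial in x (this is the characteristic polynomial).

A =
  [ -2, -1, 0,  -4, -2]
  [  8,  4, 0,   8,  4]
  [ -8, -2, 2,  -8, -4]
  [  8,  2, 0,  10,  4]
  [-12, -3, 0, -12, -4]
x^5 - 10*x^4 + 40*x^3 - 80*x^2 + 80*x - 32

Expanding det(x·I − A) (e.g. by cofactor expansion or by noting that A is similar to its Jordan form J, which has the same characteristic polynomial as A) gives
  χ_A(x) = x^5 - 10*x^4 + 40*x^3 - 80*x^2 + 80*x - 32
which factors as (x - 2)^5. The eigenvalues (with algebraic multiplicities) are λ = 2 with multiplicity 5.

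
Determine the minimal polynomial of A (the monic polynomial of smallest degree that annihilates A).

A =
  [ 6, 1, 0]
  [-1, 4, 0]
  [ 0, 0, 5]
x^2 - 10*x + 25

The characteristic polynomial is χ_A(x) = (x - 5)^3, so the eigenvalues are known. The minimal polynomial is
  m_A(x) = Π_λ (x − λ)^{k_λ}
where k_λ is the size of the *largest* Jordan block for λ (equivalently, the smallest k with (A − λI)^k v = 0 for every generalised eigenvector v of λ).

  λ = 5: largest Jordan block has size 2, contributing (x − 5)^2

So m_A(x) = (x - 5)^2 = x^2 - 10*x + 25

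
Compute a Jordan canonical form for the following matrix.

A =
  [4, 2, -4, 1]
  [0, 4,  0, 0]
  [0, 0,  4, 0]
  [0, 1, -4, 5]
J_2(4) ⊕ J_1(4) ⊕ J_1(5)

The characteristic polynomial is
  det(x·I − A) = x^4 - 17*x^3 + 108*x^2 - 304*x + 320 = (x - 5)*(x - 4)^3

Eigenvalues and multiplicities (the geometric multiplicity of λ is n − rank(A − λI), which equals the number of Jordan blocks for λ):
  λ = 4: algebraic multiplicity = 3, geometric multiplicity = 2
  λ = 5: algebraic multiplicity = 1, geometric multiplicity = 1

Determining the block sizes for each eigenvalue:
  λ = 4: 2 blocks summing to 3 forces exactly one block of size 2 and the rest size 1 → block sizes [2, 1]
  λ = 5: one block (gm = 1), so the single block has size am = 1 → block sizes [1]

Assembling the blocks gives a Jordan form
J =
  [4, 1, 0, 0]
  [0, 4, 0, 0]
  [0, 0, 4, 0]
  [0, 0, 0, 5]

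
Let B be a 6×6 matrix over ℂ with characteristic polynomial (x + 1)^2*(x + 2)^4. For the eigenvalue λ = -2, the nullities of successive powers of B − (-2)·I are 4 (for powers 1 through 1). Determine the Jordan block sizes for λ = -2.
Block sizes for λ = -2: [1, 1, 1, 1]

From the dimensions of kernels of powers, the number of Jordan blocks of size at least j is d_j − d_{j−1} where d_j = dim ker(N^j) (with d_0 = 0). Computing the differences gives [4].
The number of blocks of size exactly k is (#blocks of size ≥ k) − (#blocks of size ≥ k + 1), so the partition is: 4 block(s) of size 1.
In nonincreasing order the block sizes are [1, 1, 1, 1].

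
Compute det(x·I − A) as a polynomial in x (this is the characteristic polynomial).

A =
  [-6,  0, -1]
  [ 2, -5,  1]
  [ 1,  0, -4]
x^3 + 15*x^2 + 75*x + 125

Expanding det(x·I − A) (e.g. by cofactor expansion or by noting that A is similar to its Jordan form J, which has the same characteristic polynomial as A) gives
  χ_A(x) = x^3 + 15*x^2 + 75*x + 125
which factors as (x + 5)^3. The eigenvalues (with algebraic multiplicities) are λ = -5 with multiplicity 3.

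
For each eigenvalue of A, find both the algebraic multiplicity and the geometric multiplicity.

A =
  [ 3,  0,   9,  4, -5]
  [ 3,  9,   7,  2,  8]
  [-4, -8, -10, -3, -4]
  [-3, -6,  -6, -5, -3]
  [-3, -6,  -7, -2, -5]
λ = -5: alg = 1, geom = 1; λ = -2: alg = 3, geom = 1; λ = 3: alg = 1, geom = 1

Step 1 — factor the characteristic polynomial to read off the algebraic multiplicities:
  χ_A(x) = (x - 3)*(x + 2)^3*(x + 5)

Step 2 — compute geometric multiplicities via the rank-nullity identity g(λ) = n − rank(A − λI):
  rank(A − (-5)·I) = 4, so dim ker(A − (-5)·I) = n − 4 = 1
  rank(A − (-2)·I) = 4, so dim ker(A − (-2)·I) = n − 4 = 1
  rank(A − (3)·I) = 4, so dim ker(A − (3)·I) = n − 4 = 1

Summary:
  λ = -5: algebraic multiplicity = 1, geometric multiplicity = 1
  λ = -2: algebraic multiplicity = 3, geometric multiplicity = 1
  λ = 3: algebraic multiplicity = 1, geometric multiplicity = 1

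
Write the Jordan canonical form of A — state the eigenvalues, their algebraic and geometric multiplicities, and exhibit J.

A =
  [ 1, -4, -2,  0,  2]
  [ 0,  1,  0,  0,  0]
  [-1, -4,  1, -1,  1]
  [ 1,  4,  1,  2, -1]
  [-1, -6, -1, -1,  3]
J_1(1) ⊕ J_1(1) ⊕ J_3(2)

The characteristic polynomial is
  det(x·I − A) = x^5 - 8*x^4 + 25*x^3 - 38*x^2 + 28*x - 8 = (x - 2)^3*(x - 1)^2

Eigenvalues and multiplicities (the geometric multiplicity of λ is n − rank(A − λI), which equals the number of Jordan blocks for λ):
  λ = 1: algebraic multiplicity = 2, geometric multiplicity = 2
  λ = 2: algebraic multiplicity = 3, geometric multiplicity = 1

Determining the block sizes for each eigenvalue:
  λ = 1: gm = am = 2, so every block has size 1 → block sizes [1, 1]
  λ = 2: one block (gm = 1), so the single block has size am = 3 → block sizes [3]

Assembling the blocks gives a Jordan form
J =
  [1, 0, 0, 0, 0]
  [0, 1, 0, 0, 0]
  [0, 0, 2, 1, 0]
  [0, 0, 0, 2, 1]
  [0, 0, 0, 0, 2]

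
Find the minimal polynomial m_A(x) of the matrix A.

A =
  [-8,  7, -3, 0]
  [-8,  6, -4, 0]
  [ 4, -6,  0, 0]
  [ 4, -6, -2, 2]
x^3 + 2*x^2 - 4*x - 8

The characteristic polynomial is χ_A(x) = (x - 2)^2*(x + 2)^2, so the eigenvalues are known. The minimal polynomial is
  m_A(x) = Π_λ (x − λ)^{k_λ}
where k_λ is the size of the *largest* Jordan block for λ (equivalently, the smallest k with (A − λI)^k v = 0 for every generalised eigenvector v of λ).

  λ = -2: largest Jordan block has size 2, contributing (x + 2)^2
  λ = 2: largest Jordan block has size 1, contributing (x − 2)

So m_A(x) = (x - 2)*(x + 2)^2 = x^3 + 2*x^2 - 4*x - 8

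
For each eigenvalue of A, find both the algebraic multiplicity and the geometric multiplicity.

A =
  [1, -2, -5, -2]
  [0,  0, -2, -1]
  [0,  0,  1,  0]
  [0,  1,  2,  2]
λ = 1: alg = 4, geom = 2

Step 1 — factor the characteristic polynomial to read off the algebraic multiplicities:
  χ_A(x) = (x - 1)^4

Step 2 — compute geometric multiplicities via the rank-nullity identity g(λ) = n − rank(A − λI):
  rank(A − (1)·I) = 2, so dim ker(A − (1)·I) = n − 2 = 2

Summary:
  λ = 1: algebraic multiplicity = 4, geometric multiplicity = 2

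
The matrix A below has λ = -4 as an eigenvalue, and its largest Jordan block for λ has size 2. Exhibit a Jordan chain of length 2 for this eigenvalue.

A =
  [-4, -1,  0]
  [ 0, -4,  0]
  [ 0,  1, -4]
A Jordan chain for λ = -4 of length 2:
v_1 = (-1, 0, 1)ᵀ
v_2 = (0, 1, 0)ᵀ

Let N = A − (-4)·I. We want v_2 with N^2 v_2 = 0 but N^1 v_2 ≠ 0; then v_{j-1} := N · v_j for j = 2, …, 2.

Pick v_2 = (0, 1, 0)ᵀ.
Then v_1 = N · v_2 = (-1, 0, 1)ᵀ.

Sanity check: (A − (-4)·I) v_1 = (0, 0, 0)ᵀ = 0. ✓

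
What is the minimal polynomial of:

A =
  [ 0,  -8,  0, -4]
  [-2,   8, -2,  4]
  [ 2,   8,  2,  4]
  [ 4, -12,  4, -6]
x^2 - 2*x

The characteristic polynomial is χ_A(x) = x^2*(x - 2)^2, so the eigenvalues are known. The minimal polynomial is
  m_A(x) = Π_λ (x − λ)^{k_λ}
where k_λ is the size of the *largest* Jordan block for λ (equivalently, the smallest k with (A − λI)^k v = 0 for every generalised eigenvector v of λ).

  λ = 0: largest Jordan block has size 1, contributing (x − 0)
  λ = 2: largest Jordan block has size 1, contributing (x − 2)

So m_A(x) = x*(x - 2) = x^2 - 2*x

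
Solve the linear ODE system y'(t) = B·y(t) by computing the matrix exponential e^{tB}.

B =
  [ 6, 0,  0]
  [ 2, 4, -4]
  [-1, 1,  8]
e^{tB} =
  [exp(6*t), 0, 0]
  [2*t*exp(6*t), -2*t*exp(6*t) + exp(6*t), -4*t*exp(6*t)]
  [-t*exp(6*t), t*exp(6*t), 2*t*exp(6*t) + exp(6*t)]

Strategy: write B = P · J · P⁻¹ where J is a Jordan canonical form, so e^{tB} = P · e^{tJ} · P⁻¹, and e^{tJ} can be computed block-by-block.

B has Jordan form
J =
  [6, 1, 0]
  [0, 6, 0]
  [0, 0, 6]
(up to reordering of blocks).

Per-block formulas:
  For a 1×1 block at λ = 6: exp(t · [6]) = [e^(6t)].
  For a 2×2 Jordan block J_2(6): exp(t · J_2(6)) = e^(6t)·(I + t·N), where N is the 2×2 nilpotent shift.

After assembling e^{tJ} and conjugating by P, we get:

e^{tB} =
  [exp(6*t), 0, 0]
  [2*t*exp(6*t), -2*t*exp(6*t) + exp(6*t), -4*t*exp(6*t)]
  [-t*exp(6*t), t*exp(6*t), 2*t*exp(6*t) + exp(6*t)]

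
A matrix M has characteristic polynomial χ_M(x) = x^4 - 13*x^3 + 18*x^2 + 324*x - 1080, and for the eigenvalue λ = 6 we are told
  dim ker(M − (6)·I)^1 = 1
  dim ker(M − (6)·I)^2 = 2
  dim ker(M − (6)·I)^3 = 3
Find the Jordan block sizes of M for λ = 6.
Block sizes for λ = 6: [3]

From the dimensions of kernels of powers, the number of Jordan blocks of size at least j is d_j − d_{j−1} where d_j = dim ker(N^j) (with d_0 = 0). Computing the differences gives [1, 1, 1].
The number of blocks of size exactly k is (#blocks of size ≥ k) − (#blocks of size ≥ k + 1), so the partition is: 1 block(s) of size 3.
In nonincreasing order the block sizes are [3].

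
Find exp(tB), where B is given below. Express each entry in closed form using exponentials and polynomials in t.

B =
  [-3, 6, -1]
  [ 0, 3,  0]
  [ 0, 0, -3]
e^{tB} =
  [exp(-3*t), exp(3*t) - exp(-3*t), -t*exp(-3*t)]
  [0, exp(3*t), 0]
  [0, 0, exp(-3*t)]

Strategy: write B = P · J · P⁻¹ where J is a Jordan canonical form, so e^{tB} = P · e^{tJ} · P⁻¹, and e^{tJ} can be computed block-by-block.

B has Jordan form
J =
  [-3,  1, 0]
  [ 0, -3, 0]
  [ 0,  0, 3]
(up to reordering of blocks).

Per-block formulas:
  For a 2×2 Jordan block J_2(-3): exp(t · J_2(-3)) = e^(-3t)·(I + t·N), where N is the 2×2 nilpotent shift.
  For a 1×1 block at λ = 3: exp(t · [3]) = [e^(3t)].

After assembling e^{tJ} and conjugating by P, we get:

e^{tB} =
  [exp(-3*t), exp(3*t) - exp(-3*t), -t*exp(-3*t)]
  [0, exp(3*t), 0]
  [0, 0, exp(-3*t)]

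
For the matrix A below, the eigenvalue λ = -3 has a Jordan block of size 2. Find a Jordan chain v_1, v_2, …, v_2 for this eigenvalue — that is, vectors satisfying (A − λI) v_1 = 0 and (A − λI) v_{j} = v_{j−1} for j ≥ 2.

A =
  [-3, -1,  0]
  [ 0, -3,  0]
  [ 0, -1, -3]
A Jordan chain for λ = -3 of length 2:
v_1 = (-1, 0, -1)ᵀ
v_2 = (0, 1, 0)ᵀ

Let N = A − (-3)·I. We want v_2 with N^2 v_2 = 0 but N^1 v_2 ≠ 0; then v_{j-1} := N · v_j for j = 2, …, 2.

Pick v_2 = (0, 1, 0)ᵀ.
Then v_1 = N · v_2 = (-1, 0, -1)ᵀ.

Sanity check: (A − (-3)·I) v_1 = (0, 0, 0)ᵀ = 0. ✓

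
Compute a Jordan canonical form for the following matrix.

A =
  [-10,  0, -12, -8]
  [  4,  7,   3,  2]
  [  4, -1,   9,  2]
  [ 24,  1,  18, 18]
J_3(6) ⊕ J_1(6)

The characteristic polynomial is
  det(x·I − A) = x^4 - 24*x^3 + 216*x^2 - 864*x + 1296 = (x - 6)^4

Eigenvalues and multiplicities (the geometric multiplicity of λ is n − rank(A − λI), which equals the number of Jordan blocks for λ):
  λ = 6: algebraic multiplicity = 4, geometric multiplicity = 2

Determining the block sizes for each eigenvalue:
  λ = 6: with am = 4 and gm = 2, the partition is not yet determined (e.g. several partitions of 4 into 2 parts exist). Let N = A − (6)·I. Computing rank(N^1) = 2, rank(N^2) = 1, rank(N^3) = 0; the number of blocks of size ≥ j is rank(N^{j−1}) − rank(N^j), giving [2, 1, 1]. So we have 1 block(s) of size 3, 1 block(s) of size 1 → block sizes [3, 1]

Assembling the blocks gives a Jordan form
J =
  [6, 1, 0, 0]
  [0, 6, 1, 0]
  [0, 0, 6, 0]
  [0, 0, 0, 6]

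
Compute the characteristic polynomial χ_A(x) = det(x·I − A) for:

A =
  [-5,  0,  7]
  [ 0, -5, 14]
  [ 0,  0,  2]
x^3 + 8*x^2 + 5*x - 50

Expanding det(x·I − A) (e.g. by cofactor expansion or by noting that A is similar to its Jordan form J, which has the same characteristic polynomial as A) gives
  χ_A(x) = x^3 + 8*x^2 + 5*x - 50
which factors as (x - 2)*(x + 5)^2. The eigenvalues (with algebraic multiplicities) are λ = -5 with multiplicity 2, λ = 2 with multiplicity 1.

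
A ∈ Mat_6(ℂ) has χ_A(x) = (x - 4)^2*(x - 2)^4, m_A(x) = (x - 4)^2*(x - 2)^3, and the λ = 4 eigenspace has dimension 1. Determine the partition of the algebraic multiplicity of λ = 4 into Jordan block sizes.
Block sizes for λ = 4: [2]

Step 1 — from the characteristic polynomial, algebraic multiplicity of λ = 4 is 2. From dim ker(A − (4)·I) = 1, there are exactly 1 Jordan blocks for λ = 4.
Step 2 — from the minimal polynomial, the factor (x − 4)^2 tells us the largest block for λ = 4 has size 2.
Step 3 — with total size 2, 1 blocks, and largest block 2, the block sizes (in nonincreasing order) are [2].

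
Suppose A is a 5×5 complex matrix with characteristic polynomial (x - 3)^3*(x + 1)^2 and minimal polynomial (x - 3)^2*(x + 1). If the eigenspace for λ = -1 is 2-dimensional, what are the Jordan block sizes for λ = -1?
Block sizes for λ = -1: [1, 1]

Step 1 — from the characteristic polynomial, algebraic multiplicity of λ = -1 is 2. From dim ker(A − (-1)·I) = 2, there are exactly 2 Jordan blocks for λ = -1.
Step 2 — from the minimal polynomial, the factor (x + 1) tells us the largest block for λ = -1 has size 1.
Step 3 — with total size 2, 2 blocks, and largest block 1, the block sizes (in nonincreasing order) are [1, 1].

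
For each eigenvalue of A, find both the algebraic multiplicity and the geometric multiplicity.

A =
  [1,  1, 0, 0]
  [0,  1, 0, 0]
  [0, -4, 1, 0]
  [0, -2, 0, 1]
λ = 1: alg = 4, geom = 3

Step 1 — factor the characteristic polynomial to read off the algebraic multiplicities:
  χ_A(x) = (x - 1)^4

Step 2 — compute geometric multiplicities via the rank-nullity identity g(λ) = n − rank(A − λI):
  rank(A − (1)·I) = 1, so dim ker(A − (1)·I) = n − 1 = 3

Summary:
  λ = 1: algebraic multiplicity = 4, geometric multiplicity = 3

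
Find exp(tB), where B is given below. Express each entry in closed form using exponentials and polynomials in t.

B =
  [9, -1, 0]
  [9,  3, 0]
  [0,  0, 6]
e^{tB} =
  [3*t*exp(6*t) + exp(6*t), -t*exp(6*t), 0]
  [9*t*exp(6*t), -3*t*exp(6*t) + exp(6*t), 0]
  [0, 0, exp(6*t)]

Strategy: write B = P · J · P⁻¹ where J is a Jordan canonical form, so e^{tB} = P · e^{tJ} · P⁻¹, and e^{tJ} can be computed block-by-block.

B has Jordan form
J =
  [6, 1, 0]
  [0, 6, 0]
  [0, 0, 6]
(up to reordering of blocks).

Per-block formulas:
  For a 2×2 Jordan block J_2(6): exp(t · J_2(6)) = e^(6t)·(I + t·N), where N is the 2×2 nilpotent shift.
  For a 1×1 block at λ = 6: exp(t · [6]) = [e^(6t)].

After assembling e^{tJ} and conjugating by P, we get:

e^{tB} =
  [3*t*exp(6*t) + exp(6*t), -t*exp(6*t), 0]
  [9*t*exp(6*t), -3*t*exp(6*t) + exp(6*t), 0]
  [0, 0, exp(6*t)]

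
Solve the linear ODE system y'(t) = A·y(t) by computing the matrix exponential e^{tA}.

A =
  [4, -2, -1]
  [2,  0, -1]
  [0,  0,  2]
e^{tA} =
  [2*t*exp(2*t) + exp(2*t), -2*t*exp(2*t), -t*exp(2*t)]
  [2*t*exp(2*t), -2*t*exp(2*t) + exp(2*t), -t*exp(2*t)]
  [0, 0, exp(2*t)]

Strategy: write A = P · J · P⁻¹ where J is a Jordan canonical form, so e^{tA} = P · e^{tJ} · P⁻¹, and e^{tJ} can be computed block-by-block.

A has Jordan form
J =
  [2, 1, 0]
  [0, 2, 0]
  [0, 0, 2]
(up to reordering of blocks).

Per-block formulas:
  For a 2×2 Jordan block J_2(2): exp(t · J_2(2)) = e^(2t)·(I + t·N), where N is the 2×2 nilpotent shift.
  For a 1×1 block at λ = 2: exp(t · [2]) = [e^(2t)].

After assembling e^{tJ} and conjugating by P, we get:

e^{tA} =
  [2*t*exp(2*t) + exp(2*t), -2*t*exp(2*t), -t*exp(2*t)]
  [2*t*exp(2*t), -2*t*exp(2*t) + exp(2*t), -t*exp(2*t)]
  [0, 0, exp(2*t)]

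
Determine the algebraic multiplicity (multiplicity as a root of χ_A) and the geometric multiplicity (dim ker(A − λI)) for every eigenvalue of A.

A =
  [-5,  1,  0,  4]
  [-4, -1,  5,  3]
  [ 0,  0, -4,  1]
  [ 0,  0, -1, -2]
λ = -3: alg = 4, geom = 2

Step 1 — factor the characteristic polynomial to read off the algebraic multiplicities:
  χ_A(x) = (x + 3)^4

Step 2 — compute geometric multiplicities via the rank-nullity identity g(λ) = n − rank(A − λI):
  rank(A − (-3)·I) = 2, so dim ker(A − (-3)·I) = n − 2 = 2

Summary:
  λ = -3: algebraic multiplicity = 4, geometric multiplicity = 2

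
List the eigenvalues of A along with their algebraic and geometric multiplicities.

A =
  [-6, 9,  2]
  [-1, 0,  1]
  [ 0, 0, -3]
λ = -3: alg = 3, geom = 1

Step 1 — factor the characteristic polynomial to read off the algebraic multiplicities:
  χ_A(x) = (x + 3)^3

Step 2 — compute geometric multiplicities via the rank-nullity identity g(λ) = n − rank(A − λI):
  rank(A − (-3)·I) = 2, so dim ker(A − (-3)·I) = n − 2 = 1

Summary:
  λ = -3: algebraic multiplicity = 3, geometric multiplicity = 1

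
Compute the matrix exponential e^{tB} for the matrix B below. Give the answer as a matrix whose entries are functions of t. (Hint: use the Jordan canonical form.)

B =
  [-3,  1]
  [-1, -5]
e^{tB} =
  [t*exp(-4*t) + exp(-4*t), t*exp(-4*t)]
  [-t*exp(-4*t), -t*exp(-4*t) + exp(-4*t)]

Strategy: write B = P · J · P⁻¹ where J is a Jordan canonical form, so e^{tB} = P · e^{tJ} · P⁻¹, and e^{tJ} can be computed block-by-block.

B has Jordan form
J =
  [-4,  1]
  [ 0, -4]
(up to reordering of blocks).

Per-block formulas:
  For a 2×2 Jordan block J_2(-4): exp(t · J_2(-4)) = e^(-4t)·(I + t·N), where N is the 2×2 nilpotent shift.

After assembling e^{tJ} and conjugating by P, we get:

e^{tB} =
  [t*exp(-4*t) + exp(-4*t), t*exp(-4*t)]
  [-t*exp(-4*t), -t*exp(-4*t) + exp(-4*t)]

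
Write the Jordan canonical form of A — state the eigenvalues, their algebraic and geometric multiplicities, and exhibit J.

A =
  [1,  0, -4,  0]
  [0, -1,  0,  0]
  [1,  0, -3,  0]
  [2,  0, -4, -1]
J_2(-1) ⊕ J_1(-1) ⊕ J_1(-1)

The characteristic polynomial is
  det(x·I − A) = x^4 + 4*x^3 + 6*x^2 + 4*x + 1 = (x + 1)^4

Eigenvalues and multiplicities (the geometric multiplicity of λ is n − rank(A − λI), which equals the number of Jordan blocks for λ):
  λ = -1: algebraic multiplicity = 4, geometric multiplicity = 3

Determining the block sizes for each eigenvalue:
  λ = -1: 3 blocks summing to 4 forces exactly one block of size 2 and the rest size 1 → block sizes [2, 1, 1]

Assembling the blocks gives a Jordan form
J =
  [-1,  1,  0,  0]
  [ 0, -1,  0,  0]
  [ 0,  0, -1,  0]
  [ 0,  0,  0, -1]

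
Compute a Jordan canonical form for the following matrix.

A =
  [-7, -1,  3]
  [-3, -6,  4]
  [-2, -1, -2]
J_3(-5)

The characteristic polynomial is
  det(x·I − A) = x^3 + 15*x^2 + 75*x + 125 = (x + 5)^3

Eigenvalues and multiplicities (the geometric multiplicity of λ is n − rank(A − λI), which equals the number of Jordan blocks for λ):
  λ = -5: algebraic multiplicity = 3, geometric multiplicity = 1

Determining the block sizes for each eigenvalue:
  λ = -5: one block (gm = 1), so the single block has size am = 3 → block sizes [3]

Assembling the blocks gives a Jordan form
J =
  [-5,  1,  0]
  [ 0, -5,  1]
  [ 0,  0, -5]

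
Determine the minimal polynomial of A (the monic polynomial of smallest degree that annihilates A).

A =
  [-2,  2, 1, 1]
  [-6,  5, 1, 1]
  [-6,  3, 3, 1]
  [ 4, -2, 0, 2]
x^3 - 6*x^2 + 12*x - 8

The characteristic polynomial is χ_A(x) = (x - 2)^4, so the eigenvalues are known. The minimal polynomial is
  m_A(x) = Π_λ (x − λ)^{k_λ}
where k_λ is the size of the *largest* Jordan block for λ (equivalently, the smallest k with (A − λI)^k v = 0 for every generalised eigenvector v of λ).

  λ = 2: largest Jordan block has size 3, contributing (x − 2)^3

So m_A(x) = (x - 2)^3 = x^3 - 6*x^2 + 12*x - 8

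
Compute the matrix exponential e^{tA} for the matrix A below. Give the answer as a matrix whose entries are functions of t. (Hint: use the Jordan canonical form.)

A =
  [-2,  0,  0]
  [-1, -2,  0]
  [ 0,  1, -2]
e^{tA} =
  [exp(-2*t), 0, 0]
  [-t*exp(-2*t), exp(-2*t), 0]
  [-t^2*exp(-2*t)/2, t*exp(-2*t), exp(-2*t)]

Strategy: write A = P · J · P⁻¹ where J is a Jordan canonical form, so e^{tA} = P · e^{tJ} · P⁻¹, and e^{tJ} can be computed block-by-block.

A has Jordan form
J =
  [-2,  1,  0]
  [ 0, -2,  1]
  [ 0,  0, -2]
(up to reordering of blocks).

Per-block formulas:
  For a 3×3 Jordan block J_3(-2): exp(t · J_3(-2)) = e^(-2t)·(I + t·N + (t^2/2)·N^2), where N is the 3×3 nilpotent shift.

After assembling e^{tJ} and conjugating by P, we get:

e^{tA} =
  [exp(-2*t), 0, 0]
  [-t*exp(-2*t), exp(-2*t), 0]
  [-t^2*exp(-2*t)/2, t*exp(-2*t), exp(-2*t)]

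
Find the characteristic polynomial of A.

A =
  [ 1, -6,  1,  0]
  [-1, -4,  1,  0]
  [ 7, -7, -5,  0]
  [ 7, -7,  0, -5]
x^4 + 13*x^3 + 45*x^2 - 25*x - 250

Expanding det(x·I − A) (e.g. by cofactor expansion or by noting that A is similar to its Jordan form J, which has the same characteristic polynomial as A) gives
  χ_A(x) = x^4 + 13*x^3 + 45*x^2 - 25*x - 250
which factors as (x - 2)*(x + 5)^3. The eigenvalues (with algebraic multiplicities) are λ = -5 with multiplicity 3, λ = 2 with multiplicity 1.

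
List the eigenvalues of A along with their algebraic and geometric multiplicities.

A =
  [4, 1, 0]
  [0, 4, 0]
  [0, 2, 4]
λ = 4: alg = 3, geom = 2

Step 1 — factor the characteristic polynomial to read off the algebraic multiplicities:
  χ_A(x) = (x - 4)^3

Step 2 — compute geometric multiplicities via the rank-nullity identity g(λ) = n − rank(A − λI):
  rank(A − (4)·I) = 1, so dim ker(A − (4)·I) = n − 1 = 2

Summary:
  λ = 4: algebraic multiplicity = 3, geometric multiplicity = 2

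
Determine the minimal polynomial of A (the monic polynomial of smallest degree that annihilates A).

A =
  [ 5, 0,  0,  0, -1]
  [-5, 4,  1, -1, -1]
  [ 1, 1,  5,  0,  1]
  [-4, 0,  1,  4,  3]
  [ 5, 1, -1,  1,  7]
x^3 - 15*x^2 + 75*x - 125

The characteristic polynomial is χ_A(x) = (x - 5)^5, so the eigenvalues are known. The minimal polynomial is
  m_A(x) = Π_λ (x − λ)^{k_λ}
where k_λ is the size of the *largest* Jordan block for λ (equivalently, the smallest k with (A − λI)^k v = 0 for every generalised eigenvector v of λ).

  λ = 5: largest Jordan block has size 3, contributing (x − 5)^3

So m_A(x) = (x - 5)^3 = x^3 - 15*x^2 + 75*x - 125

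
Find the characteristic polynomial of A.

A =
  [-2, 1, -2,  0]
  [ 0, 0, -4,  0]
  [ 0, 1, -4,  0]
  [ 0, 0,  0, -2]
x^4 + 8*x^3 + 24*x^2 + 32*x + 16

Expanding det(x·I − A) (e.g. by cofactor expansion or by noting that A is similar to its Jordan form J, which has the same characteristic polynomial as A) gives
  χ_A(x) = x^4 + 8*x^3 + 24*x^2 + 32*x + 16
which factors as (x + 2)^4. The eigenvalues (with algebraic multiplicities) are λ = -2 with multiplicity 4.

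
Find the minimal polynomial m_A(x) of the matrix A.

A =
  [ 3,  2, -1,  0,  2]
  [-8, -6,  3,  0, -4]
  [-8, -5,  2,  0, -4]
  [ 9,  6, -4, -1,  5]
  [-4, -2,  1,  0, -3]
x^3 + 3*x^2 + 3*x + 1

The characteristic polynomial is χ_A(x) = (x + 1)^5, so the eigenvalues are known. The minimal polynomial is
  m_A(x) = Π_λ (x − λ)^{k_λ}
where k_λ is the size of the *largest* Jordan block for λ (equivalently, the smallest k with (A − λI)^k v = 0 for every generalised eigenvector v of λ).

  λ = -1: largest Jordan block has size 3, contributing (x + 1)^3

So m_A(x) = (x + 1)^3 = x^3 + 3*x^2 + 3*x + 1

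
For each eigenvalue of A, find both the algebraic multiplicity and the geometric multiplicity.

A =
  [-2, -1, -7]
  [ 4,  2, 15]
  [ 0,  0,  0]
λ = 0: alg = 3, geom = 1

Step 1 — factor the characteristic polynomial to read off the algebraic multiplicities:
  χ_A(x) = x^3

Step 2 — compute geometric multiplicities via the rank-nullity identity g(λ) = n − rank(A − λI):
  rank(A − (0)·I) = 2, so dim ker(A − (0)·I) = n − 2 = 1

Summary:
  λ = 0: algebraic multiplicity = 3, geometric multiplicity = 1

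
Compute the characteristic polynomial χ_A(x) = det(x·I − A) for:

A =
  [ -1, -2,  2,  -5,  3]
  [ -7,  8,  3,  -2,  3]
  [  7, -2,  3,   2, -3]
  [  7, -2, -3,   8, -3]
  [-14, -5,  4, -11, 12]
x^5 - 30*x^4 + 360*x^3 - 2160*x^2 + 6480*x - 7776

Expanding det(x·I − A) (e.g. by cofactor expansion or by noting that A is similar to its Jordan form J, which has the same characteristic polynomial as A) gives
  χ_A(x) = x^5 - 30*x^4 + 360*x^3 - 2160*x^2 + 6480*x - 7776
which factors as (x - 6)^5. The eigenvalues (with algebraic multiplicities) are λ = 6 with multiplicity 5.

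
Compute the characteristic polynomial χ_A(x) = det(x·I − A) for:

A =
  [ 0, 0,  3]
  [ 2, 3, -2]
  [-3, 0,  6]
x^3 - 9*x^2 + 27*x - 27

Expanding det(x·I − A) (e.g. by cofactor expansion or by noting that A is similar to its Jordan form J, which has the same characteristic polynomial as A) gives
  χ_A(x) = x^3 - 9*x^2 + 27*x - 27
which factors as (x - 3)^3. The eigenvalues (with algebraic multiplicities) are λ = 3 with multiplicity 3.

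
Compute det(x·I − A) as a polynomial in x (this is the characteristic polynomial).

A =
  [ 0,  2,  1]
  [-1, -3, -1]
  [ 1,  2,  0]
x^3 + 3*x^2 + 3*x + 1

Expanding det(x·I − A) (e.g. by cofactor expansion or by noting that A is similar to its Jordan form J, which has the same characteristic polynomial as A) gives
  χ_A(x) = x^3 + 3*x^2 + 3*x + 1
which factors as (x + 1)^3. The eigenvalues (with algebraic multiplicities) are λ = -1 with multiplicity 3.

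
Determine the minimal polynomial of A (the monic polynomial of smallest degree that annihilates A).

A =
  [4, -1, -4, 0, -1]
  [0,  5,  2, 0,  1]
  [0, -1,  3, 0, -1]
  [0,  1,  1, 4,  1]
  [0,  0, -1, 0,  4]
x^3 - 12*x^2 + 48*x - 64

The characteristic polynomial is χ_A(x) = (x - 4)^5, so the eigenvalues are known. The minimal polynomial is
  m_A(x) = Π_λ (x − λ)^{k_λ}
where k_λ is the size of the *largest* Jordan block for λ (equivalently, the smallest k with (A − λI)^k v = 0 for every generalised eigenvector v of λ).

  λ = 4: largest Jordan block has size 3, contributing (x − 4)^3

So m_A(x) = (x - 4)^3 = x^3 - 12*x^2 + 48*x - 64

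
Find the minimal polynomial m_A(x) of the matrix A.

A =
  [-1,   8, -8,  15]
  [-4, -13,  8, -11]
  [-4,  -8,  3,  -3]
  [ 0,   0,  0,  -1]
x^3 + 7*x^2 + 11*x + 5

The characteristic polynomial is χ_A(x) = (x + 1)^2*(x + 5)^2, so the eigenvalues are known. The minimal polynomial is
  m_A(x) = Π_λ (x − λ)^{k_λ}
where k_λ is the size of the *largest* Jordan block for λ (equivalently, the smallest k with (A − λI)^k v = 0 for every generalised eigenvector v of λ).

  λ = -5: largest Jordan block has size 1, contributing (x + 5)
  λ = -1: largest Jordan block has size 2, contributing (x + 1)^2

So m_A(x) = (x + 1)^2*(x + 5) = x^3 + 7*x^2 + 11*x + 5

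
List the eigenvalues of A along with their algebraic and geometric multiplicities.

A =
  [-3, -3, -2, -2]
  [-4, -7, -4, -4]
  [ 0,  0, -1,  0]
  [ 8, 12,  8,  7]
λ = -1: alg = 4, geom = 3

Step 1 — factor the characteristic polynomial to read off the algebraic multiplicities:
  χ_A(x) = (x + 1)^4

Step 2 — compute geometric multiplicities via the rank-nullity identity g(λ) = n − rank(A − λI):
  rank(A − (-1)·I) = 1, so dim ker(A − (-1)·I) = n − 1 = 3

Summary:
  λ = -1: algebraic multiplicity = 4, geometric multiplicity = 3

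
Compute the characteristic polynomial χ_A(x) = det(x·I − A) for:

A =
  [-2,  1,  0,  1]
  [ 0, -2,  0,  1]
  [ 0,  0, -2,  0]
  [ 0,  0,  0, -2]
x^4 + 8*x^3 + 24*x^2 + 32*x + 16

Expanding det(x·I − A) (e.g. by cofactor expansion or by noting that A is similar to its Jordan form J, which has the same characteristic polynomial as A) gives
  χ_A(x) = x^4 + 8*x^3 + 24*x^2 + 32*x + 16
which factors as (x + 2)^4. The eigenvalues (with algebraic multiplicities) are λ = -2 with multiplicity 4.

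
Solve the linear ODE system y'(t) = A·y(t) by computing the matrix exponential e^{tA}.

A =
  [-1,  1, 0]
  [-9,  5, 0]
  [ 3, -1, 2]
e^{tA} =
  [-3*t*exp(2*t) + exp(2*t), t*exp(2*t), 0]
  [-9*t*exp(2*t), 3*t*exp(2*t) + exp(2*t), 0]
  [3*t*exp(2*t), -t*exp(2*t), exp(2*t)]

Strategy: write A = P · J · P⁻¹ where J is a Jordan canonical form, so e^{tA} = P · e^{tJ} · P⁻¹, and e^{tJ} can be computed block-by-block.

A has Jordan form
J =
  [2, 1, 0]
  [0, 2, 0]
  [0, 0, 2]
(up to reordering of blocks).

Per-block formulas:
  For a 1×1 block at λ = 2: exp(t · [2]) = [e^(2t)].
  For a 2×2 Jordan block J_2(2): exp(t · J_2(2)) = e^(2t)·(I + t·N), where N is the 2×2 nilpotent shift.

After assembling e^{tJ} and conjugating by P, we get:

e^{tA} =
  [-3*t*exp(2*t) + exp(2*t), t*exp(2*t), 0]
  [-9*t*exp(2*t), 3*t*exp(2*t) + exp(2*t), 0]
  [3*t*exp(2*t), -t*exp(2*t), exp(2*t)]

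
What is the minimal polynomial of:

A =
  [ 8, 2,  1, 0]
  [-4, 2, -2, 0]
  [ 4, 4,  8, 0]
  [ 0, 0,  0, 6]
x^2 - 12*x + 36

The characteristic polynomial is χ_A(x) = (x - 6)^4, so the eigenvalues are known. The minimal polynomial is
  m_A(x) = Π_λ (x − λ)^{k_λ}
where k_λ is the size of the *largest* Jordan block for λ (equivalently, the smallest k with (A − λI)^k v = 0 for every generalised eigenvector v of λ).

  λ = 6: largest Jordan block has size 2, contributing (x − 6)^2

So m_A(x) = (x - 6)^2 = x^2 - 12*x + 36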